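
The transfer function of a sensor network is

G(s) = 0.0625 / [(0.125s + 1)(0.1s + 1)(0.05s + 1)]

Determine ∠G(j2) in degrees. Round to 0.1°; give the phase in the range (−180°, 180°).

-31.1°

At ω = 2 rad/s:
pole (1 + j2·0.125) = 1 + j0.25 → |·| ≈ 1.0308, ∠ ≈ 14.04°
pole (1 + j2·0.1) = 1 + j0.2 → |·| ≈ 1.0198, ∠ ≈ 11.31°
pole (1 + j2·0.05) = 1 + j0.1 → |·| ≈ 1.005, ∠ ≈ 5.71°
∠G = (0°) − (14.04° + 11.31° + 5.71°) = -31.06°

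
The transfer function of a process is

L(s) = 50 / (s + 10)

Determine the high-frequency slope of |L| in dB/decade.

Each pole contributes −20 dB/decade at high frequency; each zero contributes +20 dB/decade.
Net: 0 zero(s) − 1 pole(s) → -20 dB/decade.

-20 dB/decade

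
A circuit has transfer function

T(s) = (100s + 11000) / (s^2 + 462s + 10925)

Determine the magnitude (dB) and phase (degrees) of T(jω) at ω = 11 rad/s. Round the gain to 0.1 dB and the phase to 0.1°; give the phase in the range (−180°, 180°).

Substitute s = j11:
Numerator: 100(j11) + 11000 = 11000 + j1100
Denominator: (j11)^2 + 462(j11) + 10925 = 10804 + j5082
|N| = √(11000² + 1100²) ≈ 11055, ∠N ≈ 5.71°
|D| = √(10804² + 5082²) ≈ 11940, ∠D ≈ 25.19°
|T| = 11055 / 11940 ≈ 0.92588
Gain = 20 log₁₀(0.92588) ≈ -0.67 dB
∠T = 5.71° − 25.19° = -19.48°

-0.7 dB, -19.5°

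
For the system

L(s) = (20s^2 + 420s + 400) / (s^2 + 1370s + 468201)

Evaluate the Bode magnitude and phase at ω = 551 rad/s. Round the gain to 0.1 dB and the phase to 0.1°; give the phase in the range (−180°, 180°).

Substitute s = j551:
Numerator: 20(j551)^2 + 420(j551) + 400 = -6071620 + j231420
Denominator: (j551)^2 + 1370(j551) + 468201 = 164600 + j754870
|N| = √(6071620² + 231420²) ≈ 6.076e+06, ∠N ≈ 177.82°
|D| = √(164600² + 754870²) ≈ 7.7261e+05, ∠D ≈ 77.70°
|L| = 6.076e+06 / 7.7261e+05 ≈ 7.8643
Gain = 20 log₁₀(7.8643) ≈ 17.91 dB
∠L = 177.82° − 77.70° = 100.12°

17.9 dB, 100.1°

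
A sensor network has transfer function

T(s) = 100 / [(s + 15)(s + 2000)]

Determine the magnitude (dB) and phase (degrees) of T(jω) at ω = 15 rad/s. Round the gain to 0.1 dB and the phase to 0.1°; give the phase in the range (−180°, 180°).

-52.6 dB, -45.4°

At s = jω = j15:
pole (s+15): 15 + j15 → |·| = √(15²+15²) = √450 ≈ 21.213, ∠ = arctan(15/15) ≈ 45.00°
pole (s+2000): 2000 + j15 → |·| = √(2000²+15²) = √4000225 ≈ 2000.1, ∠ = arctan(15/2000) ≈ 0.43°
|T| = 100 / 42428 ≈ 0.0023569
Gain = 20 log₁₀(0.0023569) ≈ -52.55 dB
∠T = 0.00° − 45.43° = -45.43°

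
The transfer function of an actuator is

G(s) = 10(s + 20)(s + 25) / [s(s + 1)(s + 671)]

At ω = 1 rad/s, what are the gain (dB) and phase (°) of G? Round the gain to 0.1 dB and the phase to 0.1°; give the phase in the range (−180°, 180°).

At s = jω = j1:
zero (s+20): 20 + j1 → |·| = √(20²+1²) = √401 ≈ 20.025, ∠ = arctan(1/20) ≈ 2.86°
zero (s+25): 25 + j1 → |·| = √(25²+1²) = √626 ≈ 25.02, ∠ = arctan(1/25) ≈ 2.29°
pole (s+1): 1 + j1 → |·| = √(1²+1²) = √2 ≈ 1.4142, ∠ = arctan(1/1) ≈ 45.00°
pole (s+671): 671 + j1 → |·| = √(671²+1²) = √450242 ≈ 671, ∠ = arctan(1/671) ≈ 0.09°
pole at origin: |s| = 1, ∠ = 90.00° (in denominator)
|G| = 10 · 501.03 / 948.93 ≈ 5.2799
Gain = 20 log₁₀(5.2799) ≈ 14.45 dB
∠G = 5.15° − 135.09° = -129.94°

14.5 dB, -129.9°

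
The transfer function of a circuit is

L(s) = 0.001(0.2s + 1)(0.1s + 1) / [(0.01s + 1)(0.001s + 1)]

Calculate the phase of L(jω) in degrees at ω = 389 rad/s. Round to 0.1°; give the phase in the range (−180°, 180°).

81.0°

At ω = 389 rad/s:
zero (1 + j389·0.2) = 1 + j77.8 → |·| ≈ 77.806, ∠ ≈ 89.26°
zero (1 + j389·0.1) = 1 + j38.9 → |·| ≈ 38.913, ∠ ≈ 88.53°
pole (1 + j389·0.01) = 1 + j3.89 → |·| ≈ 4.0165, ∠ ≈ 75.58°
pole (1 + j389·0.001) = 1 + j0.389 → |·| ≈ 1.073, ∠ ≈ 21.26°
∠L = (89.26° + 88.53°) − (75.58° + 21.26°) = 80.95°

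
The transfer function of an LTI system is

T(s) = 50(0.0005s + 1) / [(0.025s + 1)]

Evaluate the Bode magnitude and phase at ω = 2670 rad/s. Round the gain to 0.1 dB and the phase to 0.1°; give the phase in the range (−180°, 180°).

1.9 dB, -36.0°

At ω = 2670 rad/s:
zero (1 + j2670·0.0005) = 1 + j1.335 → |·| ≈ 1.668, ∠ ≈ 53.16°
pole (1 + j2670·0.025) = 1 + j66.75 → |·| ≈ 66.757, ∠ ≈ 89.14°
|T| = 50 · 1.668 / (66.757) ≈ 1.2493
Gain = 20 log₁₀(1.2493) ≈ 1.93 dB
∠T = (53.16°) − (89.14°) = -35.98°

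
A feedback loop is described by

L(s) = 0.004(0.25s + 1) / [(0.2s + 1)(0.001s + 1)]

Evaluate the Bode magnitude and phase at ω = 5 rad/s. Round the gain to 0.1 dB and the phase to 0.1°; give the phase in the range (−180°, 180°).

At ω = 5 rad/s:
zero (1 + j5·0.25) = 1 + j1.25 → |·| ≈ 1.6008, ∠ ≈ 51.34°
pole (1 + j5·0.2) = 1 + j1 → |·| ≈ 1.4142, ∠ ≈ 45.00°
pole (1 + j5·0.001) = 1 + j0.005 → |·| ≈ 1, ∠ ≈ 0.29°
|L| = 0.004 · 1.6008 / (1.4142 · 1) ≈ 0.0045278
Gain = 20 log₁₀(0.0045278) ≈ -46.88 dB
∠L = (51.34°) − (45.00° + 0.29°) = 6.05°

-46.9 dB, 6.1°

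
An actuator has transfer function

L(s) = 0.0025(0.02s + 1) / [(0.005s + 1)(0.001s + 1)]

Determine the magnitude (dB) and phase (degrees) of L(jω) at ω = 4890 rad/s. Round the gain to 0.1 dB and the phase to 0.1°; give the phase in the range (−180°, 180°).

-54.0 dB, -76.7°

At ω = 4890 rad/s:
zero (1 + j4890·0.02) = 1 + j97.8 → |·| ≈ 97.805, ∠ ≈ 89.41°
pole (1 + j4890·0.005) = 1 + j24.45 → |·| ≈ 24.47, ∠ ≈ 87.66°
pole (1 + j4890·0.001) = 1 + j4.89 → |·| ≈ 4.9912, ∠ ≈ 78.44°
|L| = 0.0025 · 97.805 / (24.47 · 4.9912) ≈ 0.002002
Gain = 20 log₁₀(0.002002) ≈ -53.97 dB
∠L = (89.41°) − (87.66° + 78.44°) = -76.69°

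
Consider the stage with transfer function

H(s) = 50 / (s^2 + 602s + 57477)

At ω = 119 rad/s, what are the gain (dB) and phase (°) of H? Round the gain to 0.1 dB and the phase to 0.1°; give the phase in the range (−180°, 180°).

Substitute s = j119:
Numerator: 50 = 50 + j0
Denominator: (j119)^2 + 602(j119) + 57477 = 43316 + j71638
|N| = √(50² + 0²) ≈ 50, ∠N ≈ 0.00°
|D| = √(43316² + 71638²) ≈ 83715, ∠D ≈ 58.84°
|H| = 50 / 83715 ≈ 0.00059726
Gain = 20 log₁₀(0.00059726) ≈ -64.48 dB
∠H = 0.00° − 58.84° = -58.84°

-64.5 dB, -58.8°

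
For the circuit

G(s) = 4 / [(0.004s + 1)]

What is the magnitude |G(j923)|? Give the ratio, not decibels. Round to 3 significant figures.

At ω = 923 rad/s:
pole (1 + j923·0.004) = 1 + j3.692 → |·| ≈ 3.825, ∠ ≈ 74.84°
|G| = 4 · 1 / (3.825) ≈ 1.0458

1.05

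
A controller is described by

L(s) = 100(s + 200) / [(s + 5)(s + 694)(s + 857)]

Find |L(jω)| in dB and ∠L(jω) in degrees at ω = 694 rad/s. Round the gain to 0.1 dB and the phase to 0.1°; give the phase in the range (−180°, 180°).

At s = jω = j694:
zero (s+200): 200 + j694 → |·| = √(200²+694²) = √521636 ≈ 722.24, ∠ = arctan(694/200) ≈ 73.92°
pole (s+5): 5 + j694 → |·| = √(5²+694²) = √481661 ≈ 694.02, ∠ = arctan(694/5) ≈ 89.59°
pole (s+694): 694 + j694 → |·| = √(694²+694²) = √963272 ≈ 981.46, ∠ = arctan(694/694) ≈ 45.00°
pole (s+857): 857 + j694 → |·| = √(857²+694²) = √1216085 ≈ 1102.8, ∠ = arctan(694/857) ≈ 39.00°
|L| = 100 · 722.24 / 7.5118e+08 ≈ 9.6147e-05
Gain = 20 log₁₀(9.6147e-05) ≈ -80.34 dB
∠L = 73.92° − 173.59° = -99.67°

-80.3 dB, -99.7°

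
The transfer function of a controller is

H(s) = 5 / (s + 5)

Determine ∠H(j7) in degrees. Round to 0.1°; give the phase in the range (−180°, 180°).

Substitute s = j7:
Numerator: 5 = 5 + j0
Denominator: (j7) + 5 = 5 + j7
|N| = √(5² + 0²) ≈ 5, ∠N ≈ 0.00°
|D| = √(5² + 7²) ≈ 8.6023, ∠D ≈ 54.46°
∠H = 0.00° − 54.46° = -54.46°

-54.5°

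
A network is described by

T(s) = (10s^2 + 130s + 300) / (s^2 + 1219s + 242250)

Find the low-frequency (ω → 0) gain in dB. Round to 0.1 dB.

-58.1 dB

T(0) = 300 / 242250 ≈ 0.0012384
20 log₁₀(0.0012384) ≈ -58.14 dB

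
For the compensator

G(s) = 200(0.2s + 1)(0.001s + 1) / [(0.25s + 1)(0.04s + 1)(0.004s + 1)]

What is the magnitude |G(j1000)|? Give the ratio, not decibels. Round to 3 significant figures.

1.37

At ω = 1000 rad/s:
zero (1 + j1000·0.2) = 1 + j200 → |·| ≈ 200, ∠ ≈ 89.71°
zero (1 + j1000·0.001) = 1 + j1 → |·| ≈ 1.4142, ∠ ≈ 45.00°
pole (1 + j1000·0.25) = 1 + j250 → |·| ≈ 250, ∠ ≈ 89.77°
pole (1 + j1000·0.04) = 1 + j40 → |·| ≈ 40.012, ∠ ≈ 88.57°
pole (1 + j1000·0.004) = 1 + j4 → |·| ≈ 4.1231, ∠ ≈ 75.96°
|G| = 200 · 200 · 1.4142 / (250 · 40.012 · 4.1231) ≈ 1.3716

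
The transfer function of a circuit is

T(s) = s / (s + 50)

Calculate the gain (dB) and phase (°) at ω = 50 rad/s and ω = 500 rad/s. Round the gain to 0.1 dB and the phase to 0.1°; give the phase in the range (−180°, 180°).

At s = jω = j50:
zero at origin: s = j50 → |·| = 50, ∠ = 90.00°
pole (s+50): 50 + j50 → |·| = √(50²+50²) = √5000 ≈ 70.711, ∠ = arctan(50/50) ≈ 45.00°
|T| = 1 · 50 / 70.711 ≈ 0.7071
Gain = 20 log₁₀(0.7071) ≈ -3.01 dB
∠T = 90.00° − 45.00° = 45.00°

At s = jω = j500:
zero at origin: s = j500 → |·| = 500, ∠ = 90.00°
pole (s+50): 50 + j500 → |·| = √(50²+500²) = √252500 ≈ 502.49, ∠ = arctan(500/50) ≈ 84.29°
|T| = 1 · 500 / 502.49 ≈ 0.99504
Gain = 20 log₁₀(0.99504) ≈ -0.04 dB
∠T = 90.00° − 84.29° = 5.71°

ω = 50: -3.0 dB, 45.0°; ω = 500: -0.0 dB, 5.7°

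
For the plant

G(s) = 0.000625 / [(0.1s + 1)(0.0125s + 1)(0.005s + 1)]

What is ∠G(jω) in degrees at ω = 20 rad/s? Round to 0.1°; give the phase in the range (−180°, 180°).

At ω = 20 rad/s:
pole (1 + j20·0.1) = 1 + j2 → |·| ≈ 2.2361, ∠ ≈ 63.43°
pole (1 + j20·0.0125) = 1 + j0.25 → |·| ≈ 1.0308, ∠ ≈ 14.04°
pole (1 + j20·0.005) = 1 + j0.1 → |·| ≈ 1.005, ∠ ≈ 5.71°
∠G = (0°) − (63.43° + 14.04° + 5.71°) = -83.18°

-83.2°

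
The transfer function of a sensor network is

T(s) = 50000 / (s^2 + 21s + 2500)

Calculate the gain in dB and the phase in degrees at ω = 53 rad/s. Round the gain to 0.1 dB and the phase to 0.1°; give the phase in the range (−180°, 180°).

At s = jω = j53:
quadratic: (j53)² + 21·j53 + 2500 = -309 + j1113 → |·| ≈ 1155.1, ∠ ≈ 105.52°
|T| = 50000 / 1155.1 ≈ 43.286
Gain = 20 log₁₀(43.286) ≈ 32.73 dB
∠T = 0.00° − 105.52° = -105.52°

32.7 dB, -105.5°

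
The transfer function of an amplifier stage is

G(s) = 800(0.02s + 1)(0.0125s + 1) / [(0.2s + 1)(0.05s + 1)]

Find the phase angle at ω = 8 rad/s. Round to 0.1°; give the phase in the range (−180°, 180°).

-65.0°

At ω = 8 rad/s:
zero (1 + j8·0.02) = 1 + j0.16 → |·| ≈ 1.0127, ∠ ≈ 9.09°
zero (1 + j8·0.0125) = 1 + j0.1 → |·| ≈ 1.005, ∠ ≈ 5.71°
pole (1 + j8·0.2) = 1 + j1.6 → |·| ≈ 1.8868, ∠ ≈ 57.99°
pole (1 + j8·0.05) = 1 + j0.4 → |·| ≈ 1.077, ∠ ≈ 21.80°
∠G = (9.09° + 5.71°) − (57.99° + 21.80°) = -64.99°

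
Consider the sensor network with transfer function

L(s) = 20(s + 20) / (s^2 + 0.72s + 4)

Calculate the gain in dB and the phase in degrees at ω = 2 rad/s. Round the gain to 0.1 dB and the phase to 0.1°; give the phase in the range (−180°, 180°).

48.9 dB, -84.3°

At s = jω = j2:
zero (s+20): 20 + j2 → |·| = √(20²+2²) = √404 ≈ 20.1, ∠ = arctan(2/20) ≈ 5.71°
quadratic: (j2)² + 0.72·j2 + 4 = 0 + j1.44 → |·| ≈ 1.44, ∠ ≈ 90.00°
|L| = 20 · 20.1 / 1.44 ≈ 279.17
Gain = 20 log₁₀(279.17) ≈ 48.92 dB
∠L = 5.71° − 90.00° = -84.29°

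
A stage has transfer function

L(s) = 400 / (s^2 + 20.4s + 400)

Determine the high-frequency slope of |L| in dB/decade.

Each pole contributes −20 dB/decade at high frequency; each zero contributes +20 dB/decade.
Net: 0 zero(s) − 2 pole(s) → -40 dB/decade.

-40 dB/decade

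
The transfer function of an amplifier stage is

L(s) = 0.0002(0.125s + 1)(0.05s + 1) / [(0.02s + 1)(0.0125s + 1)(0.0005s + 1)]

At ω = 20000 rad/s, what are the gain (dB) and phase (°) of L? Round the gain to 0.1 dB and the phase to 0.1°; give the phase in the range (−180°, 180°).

At ω = 20000 rad/s:
zero (1 + j20000·0.125) = 1 + j2500 → |·| ≈ 2500, ∠ ≈ 89.98°
zero (1 + j20000·0.05) = 1 + j1000 → |·| ≈ 1000, ∠ ≈ 89.94°
pole (1 + j20000·0.02) = 1 + j400 → |·| ≈ 400, ∠ ≈ 89.86°
pole (1 + j20000·0.0125) = 1 + j250 → |·| ≈ 250, ∠ ≈ 89.77°
pole (1 + j20000·0.0005) = 1 + j10 → |·| ≈ 10.05, ∠ ≈ 84.29°
|L| = 0.0002 · 2500 · 1000 / (400 · 250 · 10.05) ≈ 0.00049751
Gain = 20 log₁₀(0.00049751) ≈ -66.06 dB
∠L = (89.98° + 89.94°) − (89.86° + 89.77° + 84.29°) = -84.00°

-66.1 dB, -84.0°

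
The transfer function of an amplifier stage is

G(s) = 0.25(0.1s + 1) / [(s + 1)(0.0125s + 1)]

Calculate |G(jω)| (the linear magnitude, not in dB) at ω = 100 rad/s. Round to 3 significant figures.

0.0157

At ω = 100 rad/s:
zero (1 + j100·0.1) = 1 + j10 → |·| ≈ 10.05, ∠ ≈ 84.29°
pole (1 + j100·1) = 1 + j100 → |·| ≈ 100, ∠ ≈ 89.43°
pole (1 + j100·0.0125) = 1 + j1.25 → |·| ≈ 1.6008, ∠ ≈ 51.34°
|G| = 0.25 · 10.05 / (100 · 1.6008) ≈ 0.015695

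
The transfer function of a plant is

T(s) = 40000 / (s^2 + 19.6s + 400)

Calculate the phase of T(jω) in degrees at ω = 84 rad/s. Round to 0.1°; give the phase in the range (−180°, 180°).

-166.1°

At s = jω = j84:
quadratic: (j84)² + 19.6·j84 + 400 = -6656 + j1646.4 → |·| ≈ 6856.6, ∠ ≈ 166.11°
∠T = 0.00° − 166.11° = -166.11°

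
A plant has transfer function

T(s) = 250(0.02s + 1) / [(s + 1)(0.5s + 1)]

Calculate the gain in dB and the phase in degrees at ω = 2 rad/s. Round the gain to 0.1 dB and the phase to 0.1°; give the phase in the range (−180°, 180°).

At ω = 2 rad/s:
zero (1 + j2·0.02) = 1 + j0.04 → |·| ≈ 1.0008, ∠ ≈ 2.29°
pole (1 + j2·1) = 1 + j2 → |·| ≈ 2.2361, ∠ ≈ 63.43°
pole (1 + j2·0.5) = 1 + j1 → |·| ≈ 1.4142, ∠ ≈ 45.00°
|T| = 250 · 1.0008 / (2.2361 · 1.4142) ≈ 79.12
Gain = 20 log₁₀(79.12) ≈ 37.97 dB
∠T = (2.29°) − (63.43° + 45.00°) = -106.14°

38.0 dB, -106.1°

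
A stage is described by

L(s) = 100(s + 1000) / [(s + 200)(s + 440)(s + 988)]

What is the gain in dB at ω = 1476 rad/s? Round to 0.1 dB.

At s = jω = j1476:
zero (s+1000): 1000 + j1476 → |·| = √(1000²+1476²) = √3178576 ≈ 1782.9, ∠ = arctan(1476/1000) ≈ 55.88°
pole (s+200): 200 + j1476 → |·| = √(200²+1476²) = √2218576 ≈ 1489.5, ∠ = arctan(1476/200) ≈ 82.28°
pole (s+440): 440 + j1476 → |·| = √(440²+1476²) = √2372176 ≈ 1540.2, ∠ = arctan(1476/440) ≈ 73.40°
pole (s+988): 988 + j1476 → |·| = √(988²+1476²) = √3154720 ≈ 1776.2, ∠ = arctan(1476/988) ≈ 56.20°
|L| = 100 · 1782.9 / 4.0748e+09 ≈ 4.3754e-05
Gain = 20 log₁₀(4.3754e-05) ≈ -87.18 dB

-87.2 dB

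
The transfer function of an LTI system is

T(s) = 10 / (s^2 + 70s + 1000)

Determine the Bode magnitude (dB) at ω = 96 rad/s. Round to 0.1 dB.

-60.5 dB

Substitute s = j96:
Numerator: 10 = 10 + j0
Denominator: (j96)^2 + 70(j96) + 1000 = -8216 + j6720
|N| = √(10² + 0²) ≈ 10, ∠N ≈ 0.00°
|D| = √(8216² + 6720²) ≈ 10614, ∠D ≈ 140.72°
|T| = 10 / 10614 ≈ 0.00094215
Gain = 20 log₁₀(0.00094215) ≈ -60.52 dB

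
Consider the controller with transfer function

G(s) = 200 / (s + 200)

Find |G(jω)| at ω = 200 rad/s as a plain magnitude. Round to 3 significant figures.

Substitute s = j200:
Numerator: 200 = 200 + j0
Denominator: (j200) + 200 = 200 + j200
|N| = √(200² + 0²) ≈ 200, ∠N ≈ 0.00°
|D| = √(200² + 200²) ≈ 282.84, ∠D ≈ 45.00°
|G| = 200 / 282.84 ≈ 0.70711

0.707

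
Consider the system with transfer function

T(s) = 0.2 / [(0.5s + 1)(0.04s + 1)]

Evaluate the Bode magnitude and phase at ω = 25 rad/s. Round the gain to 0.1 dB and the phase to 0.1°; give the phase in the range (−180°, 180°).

-39.0 dB, -130.4°

At ω = 25 rad/s:
pole (1 + j25·0.5) = 1 + j12.5 → |·| ≈ 12.54, ∠ ≈ 85.43°
pole (1 + j25·0.04) = 1 + j1 → |·| ≈ 1.4142, ∠ ≈ 45.00°
|T| = 0.2 · 1 / (12.54 · 1.4142) ≈ 0.011278
Gain = 20 log₁₀(0.011278) ≈ -38.96 dB
∠T = (0°) − (85.43° + 45.00°) = -130.43°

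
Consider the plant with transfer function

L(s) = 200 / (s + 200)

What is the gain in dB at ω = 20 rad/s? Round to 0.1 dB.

Substitute s = j20:
Numerator: 200 = 200 + j0
Denominator: (j20) + 200 = 200 + j20
|N| = √(200² + 0²) ≈ 200, ∠N ≈ 0.00°
|D| = √(200² + 20²) ≈ 201, ∠D ≈ 5.71°
|L| = 200 / 201 ≈ 0.99502
Gain = 20 log₁₀(0.99502) ≈ -0.04 dB

-0.0 dB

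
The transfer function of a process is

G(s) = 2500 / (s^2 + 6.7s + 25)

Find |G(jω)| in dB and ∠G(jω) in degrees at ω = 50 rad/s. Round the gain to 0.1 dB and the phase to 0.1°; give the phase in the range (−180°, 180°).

At s = jω = j50:
quadratic: (j50)² + 6.7·j50 + 25 = -2475 + j335 → |·| ≈ 2497.6, ∠ ≈ 172.29°
|G| = 2500 / 2497.6 ≈ 1.001
Gain = 20 log₁₀(1.001) ≈ 0.01 dB
∠G = 0.00° − 172.29° = -172.29°

0.0 dB, -172.3°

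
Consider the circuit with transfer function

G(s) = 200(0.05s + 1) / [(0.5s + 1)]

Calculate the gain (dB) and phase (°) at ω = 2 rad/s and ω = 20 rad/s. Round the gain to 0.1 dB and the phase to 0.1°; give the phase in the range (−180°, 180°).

At ω = 2 rad/s:
zero (1 + j2·0.05) = 1 + j0.1 → |·| ≈ 1.005, ∠ ≈ 5.71°
pole (1 + j2·0.5) = 1 + j1 → |·| ≈ 1.4142, ∠ ≈ 45.00°
|G| = 200 · 1.005 / (1.4142) ≈ 142.13
Gain = 20 log₁₀(142.13) ≈ 43.05 dB
∠G = (5.71°) − (45.00°) = -39.29°

At ω = 20 rad/s:
zero (1 + j20·0.05) = 1 + j1 → |·| ≈ 1.4142, ∠ ≈ 45.00°
pole (1 + j20·0.5) = 1 + j10 → |·| ≈ 10.05, ∠ ≈ 84.29°
|G| = 200 · 1.4142 / (10.05) ≈ 28.143
Gain = 20 log₁₀(28.143) ≈ 28.99 dB
∠G = (45.00°) − (84.29°) = -39.29°

ω = 2: 43.1 dB, -39.3°; ω = 20: 29.0 dB, -39.3°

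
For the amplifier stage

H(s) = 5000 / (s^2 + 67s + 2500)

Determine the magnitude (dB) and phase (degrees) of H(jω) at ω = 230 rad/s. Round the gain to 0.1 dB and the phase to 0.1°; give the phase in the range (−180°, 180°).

At s = jω = j230:
quadratic: (j230)² + 67·j230 + 2500 = -50400 + j15410 → |·| ≈ 52703, ∠ ≈ 163.00°
|H| = 5000 / 52703 ≈ 0.094871
Gain = 20 log₁₀(0.094871) ≈ -20.46 dB
∠H = 0.00° − 163.00° = -163.00°

-20.5 dB, -163.0°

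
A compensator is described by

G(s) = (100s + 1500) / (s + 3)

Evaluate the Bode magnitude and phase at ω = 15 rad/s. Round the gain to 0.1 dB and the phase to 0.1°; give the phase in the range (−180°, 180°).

Substitute s = j15:
Numerator: 100(j15) + 1500 = 1500 + j1500
Denominator: (j15) + 3 = 3 + j15
|N| = √(1500² + 1500²) ≈ 2121.3, ∠N ≈ 45.00°
|D| = √(3² + 15²) ≈ 15.297, ∠D ≈ 78.69°
|G| = 2121.3 / 15.297 ≈ 138.67
Gain = 20 log₁₀(138.67) ≈ 42.84 dB
∠G = 45.00° − 78.69° = -33.69°

42.8 dB, -33.7°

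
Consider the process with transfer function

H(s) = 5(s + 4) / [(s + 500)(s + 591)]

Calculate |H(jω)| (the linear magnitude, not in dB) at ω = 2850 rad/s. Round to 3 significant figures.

At s = jω = j2850:
zero (s+4): 4 + j2850 → |·| = √(4²+2850²) = √8122516 ≈ 2850, ∠ = arctan(2850/4) ≈ 89.92°
pole (s+500): 500 + j2850 → |·| = √(500²+2850²) = √8372500 ≈ 2893.5, ∠ = arctan(2850/500) ≈ 80.05°
pole (s+591): 591 + j2850 → |·| = √(591²+2850²) = √8471781 ≈ 2910.6, ∠ = arctan(2850/591) ≈ 78.28°
|H| = 5 · 2850 / 8.4218e+06 ≈ 0.001692

0.00169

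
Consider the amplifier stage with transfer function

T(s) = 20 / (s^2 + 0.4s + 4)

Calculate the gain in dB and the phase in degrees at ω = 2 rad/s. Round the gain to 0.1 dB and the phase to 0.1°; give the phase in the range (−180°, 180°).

28.0 dB, -90.0°

At s = jω = j2:
quadratic: (j2)² + 0.4·j2 + 4 = 0 + j0.8 → |·| ≈ 0.8, ∠ ≈ 90.00°
|T| = 20 / 0.8 ≈ 25
Gain = 20 log₁₀(25) ≈ 27.96 dB
∠T = 0.00° − 90.00° = -90.00°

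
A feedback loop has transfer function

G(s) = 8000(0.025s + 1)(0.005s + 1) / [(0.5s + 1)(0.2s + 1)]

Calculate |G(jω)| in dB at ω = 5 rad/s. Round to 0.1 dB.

66.5 dB

At ω = 5 rad/s:
zero (1 + j5·0.025) = 1 + j0.125 → |·| ≈ 1.0078, ∠ ≈ 7.13°
zero (1 + j5·0.005) = 1 + j0.025 → |·| ≈ 1.0003, ∠ ≈ 1.43°
pole (1 + j5·0.5) = 1 + j2.5 → |·| ≈ 2.6926, ∠ ≈ 68.20°
pole (1 + j5·0.2) = 1 + j1 → |·| ≈ 1.4142, ∠ ≈ 45.00°
|G| = 8000 · 1.0078 · 1.0003 / (2.6926 · 1.4142) ≈ 2117.9
Gain = 20 log₁₀(2117.9) ≈ 66.52 dB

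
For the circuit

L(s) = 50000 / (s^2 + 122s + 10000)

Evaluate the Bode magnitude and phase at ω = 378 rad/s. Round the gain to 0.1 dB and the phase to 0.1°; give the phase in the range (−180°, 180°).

At s = jω = j378:
quadratic: (j378)² + 122·j378 + 10000 = -132884 + j46116 → |·| ≈ 1.4066e+05, ∠ ≈ 160.86°
|L| = 50000 / 1.4066e+05 ≈ 0.35547
Gain = 20 log₁₀(0.35547) ≈ -8.98 dB
∠L = 0.00° − 160.86° = -160.86°

-9.0 dB, -160.9°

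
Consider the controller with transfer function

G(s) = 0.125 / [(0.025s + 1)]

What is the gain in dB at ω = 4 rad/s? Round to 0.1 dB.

At ω = 4 rad/s:
pole (1 + j4·0.025) = 1 + j0.1 → |·| ≈ 1.005, ∠ ≈ 5.71°
|G| = 0.125 · 1 / (1.005) ≈ 0.12438
Gain = 20 log₁₀(0.12438) ≈ -18.10 dB

-18.1 dB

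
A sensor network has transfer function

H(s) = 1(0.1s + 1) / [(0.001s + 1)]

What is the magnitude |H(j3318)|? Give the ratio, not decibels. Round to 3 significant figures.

At ω = 3318 rad/s:
zero (1 + j3318·0.1) = 1 + j331.8 → |·| ≈ 331.8, ∠ ≈ 89.83°
pole (1 + j3318·0.001) = 1 + j3.318 → |·| ≈ 3.4654, ∠ ≈ 73.23°
|H| = 1 · 331.8 / (3.4654) ≈ 95.747

95.7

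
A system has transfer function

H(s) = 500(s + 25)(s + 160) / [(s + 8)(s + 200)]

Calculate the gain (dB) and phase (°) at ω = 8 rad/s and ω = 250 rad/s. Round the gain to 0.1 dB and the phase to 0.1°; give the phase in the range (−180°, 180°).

ω = 8: 59.4 dB, -26.7°; ω = 250: 53.4 dB, 2.2°

At s = jω = j8:
zero (s+25): 25 + j8 → |·| = √(25²+8²) = √689 ≈ 26.249, ∠ = arctan(8/25) ≈ 17.74°
zero (s+160): 160 + j8 → |·| = √(160²+8²) = √25664 ≈ 160.2, ∠ = arctan(8/160) ≈ 2.86°
pole (s+8): 8 + j8 → |·| = √(8²+8²) = √128 ≈ 11.314, ∠ = arctan(8/8) ≈ 45.00°
pole (s+200): 200 + j8 → |·| = √(200²+8²) = √40064 ≈ 200.16, ∠ = arctan(8/200) ≈ 2.29°
|H| = 500 · 4205.1 / 2264.6 ≈ 928.44
Gain = 20 log₁₀(928.44) ≈ 59.36 dB
∠H = 20.60° − 47.29° = -26.69°

At s = jω = j250:
zero (s+25): 25 + j250 → |·| = √(25²+250²) = √63125 ≈ 251.25, ∠ = arctan(250/25) ≈ 84.29°
zero (s+160): 160 + j250 → |·| = √(160²+250²) = √88100 ≈ 296.82, ∠ = arctan(250/160) ≈ 57.38°
pole (s+8): 8 + j250 → |·| = √(8²+250²) = √62564 ≈ 250.13, ∠ = arctan(250/8) ≈ 88.17°
pole (s+200): 200 + j250 → |·| = √(200²+250²) = √102500 ≈ 320.16, ∠ = arctan(250/200) ≈ 51.34°
|H| = 500 · 74576 / 80082 ≈ 465.62
Gain = 20 log₁₀(465.62) ≈ 53.36 dB
∠H = 141.67° − 139.51° = 2.16°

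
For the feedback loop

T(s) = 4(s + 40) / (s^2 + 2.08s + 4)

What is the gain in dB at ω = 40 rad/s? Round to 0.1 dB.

-17.0 dB

At s = jω = j40:
zero (s+40): 40 + j40 → |·| = √(40²+40²) = √3200 ≈ 56.569, ∠ = arctan(40/40) ≈ 45.00°
quadratic: (j40)² + 2.08·j40 + 4 = -1596 + j83.2 → |·| ≈ 1598.2, ∠ ≈ 177.02°
|T| = 4 · 56.569 / 1598.2 ≈ 0.14158
Gain = 20 log₁₀(0.14158) ≈ -16.98 dB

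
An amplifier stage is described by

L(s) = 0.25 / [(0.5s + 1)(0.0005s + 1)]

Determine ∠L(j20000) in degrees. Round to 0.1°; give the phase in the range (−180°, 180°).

At ω = 20000 rad/s:
pole (1 + j20000·0.5) = 1 + j10000 → |·| ≈ 10000, ∠ ≈ 89.99°
pole (1 + j20000·0.0005) = 1 + j10 → |·| ≈ 10.05, ∠ ≈ 84.29°
∠L = (0°) − (89.99° + 84.29°) = -174.28°

-174.3°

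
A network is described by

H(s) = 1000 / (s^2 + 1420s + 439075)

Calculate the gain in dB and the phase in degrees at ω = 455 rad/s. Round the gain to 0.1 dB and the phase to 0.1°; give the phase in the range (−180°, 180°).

-56.7 dB, -70.2°

Substitute s = j455:
Numerator: 1000 = 1000 + j0
Denominator: (j455)^2 + 1420(j455) + 439075 = 232050 + j646100
|N| = √(1000² + 0²) ≈ 1000, ∠N ≈ 0.00°
|D| = √(232050² + 646100²) ≈ 6.8651e+05, ∠D ≈ 70.24°
|H| = 1000 / 6.8651e+05 ≈ 0.0014566
Gain = 20 log₁₀(0.0014566) ≈ -56.73 dB
∠H = 0.00° − 70.24° = -70.24°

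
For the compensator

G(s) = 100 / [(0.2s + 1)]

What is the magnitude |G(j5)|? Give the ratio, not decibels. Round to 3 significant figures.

70.7

At ω = 5 rad/s:
pole (1 + j5·0.2) = 1 + j1 → |·| ≈ 1.4142, ∠ ≈ 45.00°
|G| = 100 · 1 / (1.4142) ≈ 70.711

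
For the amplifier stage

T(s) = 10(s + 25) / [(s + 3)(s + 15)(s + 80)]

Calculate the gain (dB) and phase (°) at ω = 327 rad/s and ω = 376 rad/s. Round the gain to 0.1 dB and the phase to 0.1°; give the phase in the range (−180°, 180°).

At s = jω = j327:
zero (s+25): 25 + j327 → |·| = √(25²+327²) = √107554 ≈ 327.95, ∠ = arctan(327/25) ≈ 85.63°
pole (s+3): 3 + j327 → |·| = √(3²+327²) = √106938 ≈ 327.01, ∠ = arctan(327/3) ≈ 89.47°
pole (s+15): 15 + j327 → |·| = √(15²+327²) = √107154 ≈ 327.34, ∠ = arctan(327/15) ≈ 87.37°
pole (s+80): 80 + j327 → |·| = √(80²+327²) = √113329 ≈ 336.64, ∠ = arctan(327/80) ≈ 76.25°
|T| = 10 · 327.95 / 3.6035e+07 ≈ 9.1009e-05
Gain = 20 log₁₀(9.1009e-05) ≈ -80.82 dB
∠T = 85.63° − 253.09° = -167.46°

At s = jω = j376:
zero (s+25): 25 + j376 → |·| = √(25²+376²) = √142001 ≈ 376.83, ∠ = arctan(376/25) ≈ 86.20°
pole (s+3): 3 + j376 → |·| = √(3²+376²) = √141385 ≈ 376.01, ∠ = arctan(376/3) ≈ 89.54°
pole (s+15): 15 + j376 → |·| = √(15²+376²) = √141601 ≈ 376.3, ∠ = arctan(376/15) ≈ 87.72°
pole (s+80): 80 + j376 → |·| = √(80²+376²) = √147776 ≈ 384.42, ∠ = arctan(376/80) ≈ 77.99°
|T| = 10 · 376.83 / 5.4393e+07 ≈ 6.9279e-05
Gain = 20 log₁₀(6.9279e-05) ≈ -83.19 dB
∠T = 86.20° − 255.25° = -169.05°

ω = 327: -80.8 dB, -167.5°; ω = 376: -83.2 dB, -169.1°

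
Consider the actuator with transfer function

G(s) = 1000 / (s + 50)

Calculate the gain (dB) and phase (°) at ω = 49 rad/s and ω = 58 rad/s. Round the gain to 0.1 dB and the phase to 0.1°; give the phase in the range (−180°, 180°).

At s = jω = j49:
pole (s+50): 50 + j49 → |·| = √(50²+49²) = √4901 ≈ 70.007, ∠ = arctan(49/50) ≈ 44.42°
|G| = 1000 / 70.007 ≈ 14.284
Gain = 20 log₁₀(14.284) ≈ 23.10 dB
∠G = 0.00° − 44.42° = -44.42°

At s = jω = j58:
pole (s+50): 50 + j58 → |·| = √(50²+58²) = √5864 ≈ 76.577, ∠ = arctan(58/50) ≈ 49.24°
|G| = 1000 / 76.577 ≈ 13.059
Gain = 20 log₁₀(13.059) ≈ 22.32 dB
∠G = 0.00° − 49.24° = -49.24°

ω = 49: 23.1 dB, -44.4°; ω = 58: 22.3 dB, -49.2°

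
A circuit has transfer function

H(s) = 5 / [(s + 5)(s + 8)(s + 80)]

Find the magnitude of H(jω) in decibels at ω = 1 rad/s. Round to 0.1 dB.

At s = jω = j1:
pole (s+5): 5 + j1 → |·| = √(5²+1²) = √26 ≈ 5.099, ∠ = arctan(1/5) ≈ 11.31°
pole (s+8): 8 + j1 → |·| = √(8²+1²) = √65 ≈ 8.0623, ∠ = arctan(1/8) ≈ 7.13°
pole (s+80): 80 + j1 → |·| = √(80²+1²) = √6401 ≈ 80.006, ∠ = arctan(1/80) ≈ 0.72°
|H| = 5 / 3289 ≈ 0.0015202
Gain = 20 log₁₀(0.0015202) ≈ -56.36 dB

-56.4 dB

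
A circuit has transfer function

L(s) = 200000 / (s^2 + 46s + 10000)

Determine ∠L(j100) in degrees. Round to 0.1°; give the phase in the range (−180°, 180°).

At s = jω = j100:
quadratic: (j100)² + 46·j100 + 10000 = 0 + j4600 → |·| ≈ 4600, ∠ ≈ 90.00°
∠L = 0.00° − 90.00° = -90.00°

-90.0°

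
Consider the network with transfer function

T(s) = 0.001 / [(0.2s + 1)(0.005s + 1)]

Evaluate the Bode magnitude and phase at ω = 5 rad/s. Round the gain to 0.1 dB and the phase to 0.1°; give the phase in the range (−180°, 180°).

-63.0 dB, -46.4°

At ω = 5 rad/s:
pole (1 + j5·0.2) = 1 + j1 → |·| ≈ 1.4142, ∠ ≈ 45.00°
pole (1 + j5·0.005) = 1 + j0.025 → |·| ≈ 1.0003, ∠ ≈ 1.43°
|T| = 0.001 · 1 / (1.4142 · 1.0003) ≈ 0.0007069
Gain = 20 log₁₀(0.0007069) ≈ -63.01 dB
∠T = (0°) − (45.00° + 1.43°) = -46.43°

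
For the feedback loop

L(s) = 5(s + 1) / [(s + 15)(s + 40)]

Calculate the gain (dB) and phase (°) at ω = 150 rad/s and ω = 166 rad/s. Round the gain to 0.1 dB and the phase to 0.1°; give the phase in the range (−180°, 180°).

At s = jω = j150:
zero (s+1): 1 + j150 → |·| = √(1²+150²) = √22501 ≈ 150, ∠ = arctan(150/1) ≈ 89.62°
pole (s+15): 15 + j150 → |·| = √(15²+150²) = √22725 ≈ 150.75, ∠ = arctan(150/15) ≈ 84.29°
pole (s+40): 40 + j150 → |·| = √(40²+150²) = √24100 ≈ 155.24, ∠ = arctan(150/40) ≈ 75.07°
|L| = 5 · 150 / 23402 ≈ 0.032049
Gain = 20 log₁₀(0.032049) ≈ -29.88 dB
∠L = 89.62° − 159.36° = -69.74°

At s = jω = j166:
zero (s+1): 1 + j166 → |·| = √(1²+166²) = √27557 ≈ 166, ∠ = arctan(166/1) ≈ 89.65°
pole (s+15): 15 + j166 → |·| = √(15²+166²) = √27781 ≈ 166.68, ∠ = arctan(166/15) ≈ 84.84°
pole (s+40): 40 + j166 → |·| = √(40²+166²) = √29156 ≈ 170.75, ∠ = arctan(166/40) ≈ 76.45°
|L| = 5 · 166 / 28461 ≈ 0.029163
Gain = 20 log₁₀(0.029163) ≈ -30.70 dB
∠L = 89.65° − 161.29° = -71.64°

ω = 150: -29.9 dB, -69.7°; ω = 166: -30.7 dB, -71.6°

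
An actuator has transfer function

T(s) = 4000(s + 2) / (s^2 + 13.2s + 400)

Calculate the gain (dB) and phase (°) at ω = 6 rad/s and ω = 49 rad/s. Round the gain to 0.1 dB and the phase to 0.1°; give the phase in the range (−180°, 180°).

ω = 6: 36.6 dB, 59.3°; ω = 49: 39.4 dB, -74.4°

At s = jω = j6:
zero (s+2): 2 + j6 → |·| = √(2²+6²) = √40 ≈ 6.3246, ∠ = arctan(6/2) ≈ 71.57°
quadratic: (j6)² + 13.2·j6 + 400 = 364 + j79.2 → |·| ≈ 372.52, ∠ ≈ 12.28°
|T| = 4000 · 6.3246 / 372.52 ≈ 67.912
Gain = 20 log₁₀(67.912) ≈ 36.64 dB
∠T = 71.57° − 12.28° = 59.29°

At s = jω = j49:
zero (s+2): 2 + j49 → |·| = √(2²+49²) = √2405 ≈ 49.041, ∠ = arctan(49/2) ≈ 87.66°
quadratic: (j49)² + 13.2·j49 + 400 = -2001 + j646.8 → |·| ≈ 2102.9, ∠ ≈ 162.09°
|T| = 4000 · 49.041 / 2102.9 ≈ 93.283
Gain = 20 log₁₀(93.283) ≈ 39.40 dB
∠T = 87.66° − 162.09° = -74.43°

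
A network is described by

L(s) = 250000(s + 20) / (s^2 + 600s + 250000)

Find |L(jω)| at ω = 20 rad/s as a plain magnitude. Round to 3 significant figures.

28.3

At s = jω = j20:
zero (s+20): 20 + j20 → |·| = √(20²+20²) = √800 ≈ 28.284, ∠ = arctan(20/20) ≈ 45.00°
quadratic: (j20)² + 600·j20 + 250000 = 249600 + j12000 → |·| ≈ 2.4989e+05, ∠ ≈ 2.75°
|L| = 250000 · 28.284 / 2.4989e+05 ≈ 28.296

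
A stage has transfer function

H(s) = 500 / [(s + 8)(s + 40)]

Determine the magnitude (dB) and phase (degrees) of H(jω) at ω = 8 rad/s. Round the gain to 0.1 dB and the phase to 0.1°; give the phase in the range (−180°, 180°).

0.7 dB, -56.3°

At s = jω = j8:
pole (s+8): 8 + j8 → |·| = √(8²+8²) = √128 ≈ 11.314, ∠ = arctan(8/8) ≈ 45.00°
pole (s+40): 40 + j8 → |·| = √(40²+8²) = √1664 ≈ 40.792, ∠ = arctan(8/40) ≈ 11.31°
|H| = 500 / 461.52 ≈ 1.0834
Gain = 20 log₁₀(1.0834) ≈ 0.70 dB
∠H = 0.00° − 56.31° = -56.31°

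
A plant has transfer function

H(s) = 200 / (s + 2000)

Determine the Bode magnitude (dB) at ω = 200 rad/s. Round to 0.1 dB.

At s = jω = j200:
pole (s+2000): 2000 + j200 → |·| = √(2000²+200²) = √4040000 ≈ 2010, ∠ = arctan(200/2000) ≈ 5.71°
|H| = 200 / 2010 ≈ 0.099502
Gain = 20 log₁₀(0.099502) ≈ -20.04 dB

-20.0 dB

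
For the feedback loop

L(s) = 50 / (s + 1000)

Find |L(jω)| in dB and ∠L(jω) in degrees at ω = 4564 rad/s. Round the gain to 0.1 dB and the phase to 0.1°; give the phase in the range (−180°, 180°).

-39.4 dB, -77.6°

At s = jω = j4564:
pole (s+1000): 1000 + j4564 → |·| = √(1000²+4564²) = √21830096 ≈ 4672.3, ∠ = arctan(4564/1000) ≈ 77.64°
|L| = 50 / 4672.3 ≈ 0.010701
Gain = 20 log₁₀(0.010701) ≈ -39.41 dB
∠L = 0.00° − 77.64° = -77.64°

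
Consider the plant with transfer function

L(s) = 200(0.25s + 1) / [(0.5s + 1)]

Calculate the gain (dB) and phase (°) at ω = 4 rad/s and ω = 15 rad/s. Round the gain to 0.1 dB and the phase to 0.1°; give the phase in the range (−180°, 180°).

ω = 4: 42.0 dB, -18.4°; ω = 15: 40.2 dB, -7.3°

At ω = 4 rad/s:
zero (1 + j4·0.25) = 1 + j1 → |·| ≈ 1.4142, ∠ ≈ 45.00°
pole (1 + j4·0.5) = 1 + j2 → |·| ≈ 2.2361, ∠ ≈ 63.43°
|L| = 200 · 1.4142 / (2.2361) ≈ 126.49
Gain = 20 log₁₀(126.49) ≈ 42.04 dB
∠L = (45.00°) − (63.43°) = -18.43°

At ω = 15 rad/s:
zero (1 + j15·0.25) = 1 + j3.75 → |·| ≈ 3.881, ∠ ≈ 75.07°
pole (1 + j15·0.5) = 1 + j7.5 → |·| ≈ 7.5664, ∠ ≈ 82.41°
|L| = 200 · 3.881 / (7.5664) ≈ 102.59
Gain = 20 log₁₀(102.59) ≈ 40.22 dB
∠L = (75.07°) − (82.41°) = -7.34°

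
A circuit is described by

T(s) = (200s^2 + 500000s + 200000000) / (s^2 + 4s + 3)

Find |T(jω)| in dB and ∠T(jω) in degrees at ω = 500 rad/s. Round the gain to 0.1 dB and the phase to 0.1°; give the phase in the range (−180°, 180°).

61.3 dB, -120.5°

Substitute s = j500:
Numerator: 200(j500)^2 + 500000(j500) + 200000000 = 150000000 + j250000000
Denominator: (j500)^2 + 4(j500) + 3 = -249997 + j2000
|N| = √(150000000² + 250000000²) ≈ 2.9155e+08, ∠N ≈ 59.04°
|D| = √(249997² + 2000²) ≈ 2.5e+05, ∠D ≈ 179.54°
|T| = 2.9155e+08 / 2.5e+05 ≈ 1166.2
Gain = 20 log₁₀(1166.2) ≈ 61.34 dB
∠T = 59.04° − 179.54° = -120.50°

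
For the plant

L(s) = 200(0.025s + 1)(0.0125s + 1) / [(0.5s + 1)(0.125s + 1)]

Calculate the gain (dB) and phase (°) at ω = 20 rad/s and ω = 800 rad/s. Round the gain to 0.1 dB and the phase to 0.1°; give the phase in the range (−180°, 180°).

At ω = 20 rad/s:
zero (1 + j20·0.025) = 1 + j0.5 → |·| ≈ 1.118, ∠ ≈ 26.57°
zero (1 + j20·0.0125) = 1 + j0.25 → |·| ≈ 1.0308, ∠ ≈ 14.04°
pole (1 + j20·0.5) = 1 + j10 → |·| ≈ 10.05, ∠ ≈ 84.29°
pole (1 + j20·0.125) = 1 + j2.5 → |·| ≈ 2.6926, ∠ ≈ 68.20°
|L| = 200 · 1.118 · 1.0308 / (10.05 · 2.6926) ≈ 8.5174
Gain = 20 log₁₀(8.5174) ≈ 18.61 dB
∠L = (26.57° + 14.04°) − (84.29° + 68.20°) = -111.88°

At ω = 800 rad/s:
zero (1 + j800·0.025) = 1 + j20 → |·| ≈ 20.025, ∠ ≈ 87.14°
zero (1 + j800·0.0125) = 1 + j10 → |·| ≈ 10.05, ∠ ≈ 84.29°
pole (1 + j800·0.5) = 1 + j400 → |·| ≈ 400, ∠ ≈ 89.86°
pole (1 + j800·0.125) = 1 + j100 → |·| ≈ 100, ∠ ≈ 89.43°
|L| = 200 · 20.025 · 10.05 / (400 · 100) ≈ 1.0063
Gain = 20 log₁₀(1.0063) ≈ 0.05 dB
∠L = (87.14° + 84.29°) − (89.86° + 89.43°) = -7.86°

ω = 20: 18.6 dB, -111.9°; ω = 800: 0.1 dB, -7.9°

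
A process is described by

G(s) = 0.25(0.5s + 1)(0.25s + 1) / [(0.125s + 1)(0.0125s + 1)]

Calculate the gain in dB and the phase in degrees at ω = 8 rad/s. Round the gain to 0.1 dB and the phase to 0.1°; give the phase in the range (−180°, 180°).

At ω = 8 rad/s:
zero (1 + j8·0.5) = 1 + j4 → |·| ≈ 4.1231, ∠ ≈ 75.96°
zero (1 + j8·0.25) = 1 + j2 → |·| ≈ 2.2361, ∠ ≈ 63.43°
pole (1 + j8·0.125) = 1 + j1 → |·| ≈ 1.4142, ∠ ≈ 45.00°
pole (1 + j8·0.0125) = 1 + j0.1 → |·| ≈ 1.005, ∠ ≈ 5.71°
|G| = 0.25 · 4.1231 · 2.2361 / (1.4142 · 1.005) ≈ 1.6217
Gain = 20 log₁₀(1.6217) ≈ 4.20 dB
∠G = (75.96° + 63.43°) − (45.00° + 5.71°) = 88.68°

4.2 dB, 88.7°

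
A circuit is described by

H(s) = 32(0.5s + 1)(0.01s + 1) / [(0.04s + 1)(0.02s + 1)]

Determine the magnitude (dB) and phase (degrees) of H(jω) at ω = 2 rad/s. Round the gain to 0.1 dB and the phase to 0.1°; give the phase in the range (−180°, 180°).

33.1 dB, 39.3°

At ω = 2 rad/s:
zero (1 + j2·0.5) = 1 + j1 → |·| ≈ 1.4142, ∠ ≈ 45.00°
zero (1 + j2·0.01) = 1 + j0.02 → |·| ≈ 1.0002, ∠ ≈ 1.15°
pole (1 + j2·0.04) = 1 + j0.08 → |·| ≈ 1.0032, ∠ ≈ 4.57°
pole (1 + j2·0.02) = 1 + j0.04 → |·| ≈ 1.0008, ∠ ≈ 2.29°
|H| = 32 · 1.4142 · 1.0002 / (1.0032 · 1.0008) ≈ 45.083
Gain = 20 log₁₀(45.083) ≈ 33.08 dB
∠H = (45.00° + 1.15°) − (4.57° + 2.29°) = 39.29°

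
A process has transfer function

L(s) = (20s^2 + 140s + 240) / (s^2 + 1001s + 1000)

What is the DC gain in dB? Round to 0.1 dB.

L(0) = 240 / 1000 = 0.24
20 log₁₀(0.24) ≈ -12.40 dB

-12.4 dB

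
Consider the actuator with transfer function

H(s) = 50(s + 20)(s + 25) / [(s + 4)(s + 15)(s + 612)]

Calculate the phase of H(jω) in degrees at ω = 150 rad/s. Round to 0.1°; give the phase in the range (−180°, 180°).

-23.6°

At s = jω = j150:
zero (s+20): 20 + j150 → |·| = √(20²+150²) = √22900 ≈ 151.33, ∠ = arctan(150/20) ≈ 82.41°
zero (s+25): 25 + j150 → |·| = √(25²+150²) = √23125 ≈ 152.07, ∠ = arctan(150/25) ≈ 80.54°
pole (s+4): 4 + j150 → |·| = √(4²+150²) = √22516 ≈ 150.05, ∠ = arctan(150/4) ≈ 88.47°
pole (s+15): 15 + j150 → |·| = √(15²+150²) = √22725 ≈ 150.75, ∠ = arctan(150/15) ≈ 84.29°
pole (s+612): 612 + j150 → |·| = √(612²+150²) = √397044 ≈ 630.11, ∠ = arctan(150/612) ≈ 13.77°
∠H = 162.95° − 186.53° = -23.58°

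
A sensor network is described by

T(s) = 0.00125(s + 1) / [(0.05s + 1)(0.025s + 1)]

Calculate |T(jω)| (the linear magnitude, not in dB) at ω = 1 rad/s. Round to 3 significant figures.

At ω = 1 rad/s:
zero (1 + j1·1) = 1 + j1 → |·| ≈ 1.4142, ∠ ≈ 45.00°
pole (1 + j1·0.05) = 1 + j0.05 → |·| ≈ 1.0012, ∠ ≈ 2.86°
pole (1 + j1·0.025) = 1 + j0.025 → |·| ≈ 1.0003, ∠ ≈ 1.43°
|T| = 0.00125 · 1.4142 / (1.0012 · 1.0003) ≈ 0.0017651

0.00177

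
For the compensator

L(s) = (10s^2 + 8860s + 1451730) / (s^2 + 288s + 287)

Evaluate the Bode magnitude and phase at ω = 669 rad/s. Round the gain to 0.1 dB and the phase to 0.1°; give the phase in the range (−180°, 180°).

Substitute s = j669:
Numerator: 10(j669)^2 + 8860(j669) + 1451730 = -3023880 + j5927340
Denominator: (j669)^2 + 288(j669) + 287 = -447274 + j192672
|N| = √(3023880² + 5927340²) ≈ 6.6541e+06, ∠N ≈ 117.03°
|D| = √(447274² + 192672²) ≈ 4.8701e+05, ∠D ≈ 156.70°
|L| = 6.6541e+06 / 4.8701e+05 ≈ 13.663
Gain = 20 log₁₀(13.663) ≈ 22.71 dB
∠L = 117.03° − 156.70° = -39.67°

22.7 dB, -39.7°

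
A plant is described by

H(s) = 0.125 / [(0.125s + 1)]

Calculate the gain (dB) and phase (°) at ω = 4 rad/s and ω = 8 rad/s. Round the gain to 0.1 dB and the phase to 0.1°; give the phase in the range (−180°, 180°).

At ω = 4 rad/s:
pole (1 + j4·0.125) = 1 + j0.5 → |·| ≈ 1.118, ∠ ≈ 26.57°
|H| = 0.125 · 1 / (1.118) ≈ 0.11181
Gain = 20 log₁₀(0.11181) ≈ -19.03 dB
∠H = (0°) − (26.57°) = -26.57°

At ω = 8 rad/s:
pole (1 + j8·0.125) = 1 + j1 → |·| ≈ 1.4142, ∠ ≈ 45.00°
|H| = 0.125 · 1 / (1.4142) ≈ 0.088389
Gain = 20 log₁₀(0.088389) ≈ -21.07 dB
∠H = (0°) − (45.00°) = -45.00°

ω = 4: -19.0 dB, -26.6°; ω = 8: -21.1 dB, -45.0°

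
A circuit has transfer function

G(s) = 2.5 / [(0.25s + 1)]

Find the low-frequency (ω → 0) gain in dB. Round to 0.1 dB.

G(0) = 2.5 · 1 / 1 = 2.5
20 log₁₀(2.5) ≈ 7.96 dB

8.0 dB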